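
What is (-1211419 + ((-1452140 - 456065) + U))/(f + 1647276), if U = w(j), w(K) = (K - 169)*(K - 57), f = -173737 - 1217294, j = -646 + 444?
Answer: -201569/17083 ≈ -11.799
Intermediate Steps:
j = -202
f = -1391031
w(K) = (-169 + K)*(-57 + K)
U = 96089 (U = 9633 + (-202)² - 226*(-202) = 9633 + 40804 + 45652 = 96089)
(-1211419 + ((-1452140 - 456065) + U))/(f + 1647276) = (-1211419 + ((-1452140 - 456065) + 96089))/(-1391031 + 1647276) = (-1211419 + (-1908205 + 96089))/256245 = (-1211419 - 1812116)*(1/256245) = -3023535*1/256245 = -201569/17083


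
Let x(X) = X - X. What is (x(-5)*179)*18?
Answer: 0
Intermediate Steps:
x(X) = 0
(x(-5)*179)*18 = (0*179)*18 = 0*18 = 0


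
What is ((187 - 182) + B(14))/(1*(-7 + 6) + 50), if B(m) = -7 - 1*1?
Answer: -3/49 ≈ -0.061224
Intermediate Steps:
B(m) = -8 (B(m) = -7 - 1 = -8)
((187 - 182) + B(14))/(1*(-7 + 6) + 50) = ((187 - 182) - 8)/(1*(-7 + 6) + 50) = (5 - 8)/(1*(-1) + 50) = -3/(-1 + 50) = -3/49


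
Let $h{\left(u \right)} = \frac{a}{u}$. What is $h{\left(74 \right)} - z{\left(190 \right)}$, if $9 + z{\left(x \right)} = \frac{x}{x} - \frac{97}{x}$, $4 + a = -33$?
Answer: $\frac{761}{95} \approx 8.0105$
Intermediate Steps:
$a = -37$ ($a = -4 - 33 = -37$)
$z{\left(x \right)} = -8 - \frac{97}{x}$ ($z{\left(x \right)} = -9 - \left(\frac{97}{x} - \frac{x}{x}\right) = -9 + \left(1 - \frac{97}{x}\right) = -8 - \frac{97}{x}$)
$h{\left(u \right)} = - \frac{37}{u}$
$h{\left(74 \right)} - z{\left(190 \right)} = - \frac{37}{74} - \left(-8 - \frac{97}{190}\right) = \left(-37\right) \frac{1}{74} - \left(-8 - \frac{97}{190}\right) = - \frac{1}{2} - \left(-8 - \frac{97}{190}\right) = - \frac{1}{2} - - \frac{1617}{190} = - \frac{1}{2} + \frac{1617}{190} = \frac{761}{95}$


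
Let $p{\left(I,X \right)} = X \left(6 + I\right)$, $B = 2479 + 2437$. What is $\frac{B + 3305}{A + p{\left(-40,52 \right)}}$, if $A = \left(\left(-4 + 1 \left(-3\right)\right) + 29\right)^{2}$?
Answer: $- \frac{8221}{1284} \approx -6.4026$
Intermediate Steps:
$A = 484$ ($A = \left(\left(-4 - 3\right) + 29\right)^{2} = \left(-7 + 29\right)^{2} = 22^{2} = 484$)
$B = 4916$
$\frac{B + 3305}{A + p{\left(-40,52 \right)}} = \frac{4916 + 3305}{484 + 52 \left(6 - 40\right)} = \frac{8221}{484 + 52 \left(-34\right)} = \frac{8221}{484 - 1768} = \frac{8221}{-1284} = 8221 \left(- \frac{1}{1284}\right) = - \frac{8221}{1284}$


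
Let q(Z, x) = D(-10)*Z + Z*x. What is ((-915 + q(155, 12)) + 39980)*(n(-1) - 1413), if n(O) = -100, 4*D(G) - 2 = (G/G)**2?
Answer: -248381645/4 ≈ -6.2095e+7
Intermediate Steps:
D(G) = 3/4 (D(G) = 1/2 + (G/G)**2/4 = 1/2 + (1/4)*1**2 = 1/2 + (1/4)*1 = 1/2 + 1/4 = 3/4)
q(Z, x) = 3*Z/4 + Z*x
((-915 + q(155, 12)) + 39980)*(n(-1) - 1413) = ((-915 + (1/4)*155*(3 + 4*12)) + 39980)*(-100 - 1413) = ((-915 + (1/4)*155*(3 + 48)) + 39980)*(-1513) = ((-915 + (1/4)*155*51) + 39980)*(-1513) = ((-915 + 7905/4) + 39980)*(-1513) = (4245/4 + 39980)*(-1513) = (164165/4)*(-1513) = -248381645/4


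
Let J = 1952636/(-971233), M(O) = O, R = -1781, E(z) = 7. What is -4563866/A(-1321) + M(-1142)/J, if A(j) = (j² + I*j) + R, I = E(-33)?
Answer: 957182815499171/1692948104134 ≈ 565.39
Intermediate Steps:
I = 7
J = -1952636/971233 (J = 1952636*(-1/971233) = -1952636/971233 ≈ -2.0105)
A(j) = -1781 + j² + 7*j (A(j) = (j² + 7*j) - 1781 = -1781 + j² + 7*j)
-4563866/A(-1321) + M(-1142)/J = -4563866/(-1781 + (-1321)² + 7*(-1321)) - 1142/(-1952636/971233) = -4563866/(-1781 + 1745041 - 9247) - 1142*(-971233/1952636) = -4563866/1734013 + 554574043/976318 = 957182815499171/1692948104134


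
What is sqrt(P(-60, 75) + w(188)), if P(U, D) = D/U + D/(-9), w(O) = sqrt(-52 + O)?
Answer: sqrt(-345 + 72*sqrt(34))/6 ≈ 1.4417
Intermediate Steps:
P(U, D) = -D/9 + D/U (P(U, D) = D/U + D*(-1/9) = D/U - D/9 = -D/9 + D/U)
sqrt(P(-60, 75) + w(188)) = sqrt((-1/9*75 + 75/(-60)) + sqrt(-52 + 188)) = sqrt((-25/3 + 75*(-1/60)) + sqrt(136)) = sqrt((-25/3 - 5/4) + 2*sqrt(34)) = sqrt(-115/12 + 2*sqrt(34))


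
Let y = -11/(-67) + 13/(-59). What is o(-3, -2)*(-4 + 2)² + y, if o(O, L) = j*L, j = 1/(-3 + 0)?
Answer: 30958/11859 ≈ 2.6105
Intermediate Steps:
j = -⅓ (j = 1/(-3) = -⅓ ≈ -0.33333)
o(O, L) = -L/3
y = -222/3953 (y = -11*(-1/67) + 13*(-1/59) = 11/67 - 13/59 = -222/3953 ≈ -0.056160)
o(-3, -2)*(-4 + 2)² + y = (-⅓*(-2))*(-4 + 2)² - 222/3953 = (⅔)*(-2)² - 222/3953 = (⅔)*4 - 222/3953 = 8/3 - 222/3953 = 30958/11859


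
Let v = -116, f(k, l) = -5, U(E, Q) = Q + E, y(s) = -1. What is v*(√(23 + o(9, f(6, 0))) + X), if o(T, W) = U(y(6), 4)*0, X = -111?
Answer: 12876 - 116*√23 ≈ 12320.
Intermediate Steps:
U(E, Q) = E + Q
o(T, W) = 0 (o(T, W) = (-1 + 4)*0 = 3*0 = 0)
v*(√(23 + o(9, f(6, 0))) + X) = -116*(√(23 + 0) - 111) = -116*(√23 - 111) = -116*(-111 + √23) = 12876 - 116*√23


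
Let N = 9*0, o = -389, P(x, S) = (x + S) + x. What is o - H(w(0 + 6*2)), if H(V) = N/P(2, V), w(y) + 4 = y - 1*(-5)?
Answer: -389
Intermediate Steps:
P(x, S) = S + 2*x (P(x, S) = (S + x) + x = S + 2*x)
w(y) = 1 + y (w(y) = -4 + (y - 1*(-5)) = -4 + (y + 5) = -4 + (5 + y) = 1 + y)
N = 0
H(V) = 0 (H(V) = 0/(V + 2*2) = 0/(V + 4) = 0/(4 + V) = 0)
o - H(w(0 + 6*2)) = -389 - 1*0 = -389 + 0 = -389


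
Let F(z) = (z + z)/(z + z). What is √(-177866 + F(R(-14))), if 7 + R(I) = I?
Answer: I*√177865 ≈ 421.74*I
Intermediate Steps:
R(I) = -7 + I
F(z) = 1 (F(z) = (2*z)/((2*z)) = (2*z)*(1/(2*z)) = 1)
√(-177866 + F(R(-14))) = √(-177866 + 1) = √(-177865) = I*√177865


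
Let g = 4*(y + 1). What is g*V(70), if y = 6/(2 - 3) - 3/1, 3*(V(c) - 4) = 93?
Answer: -1120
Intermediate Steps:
V(c) = 35 (V(c) = 4 + (⅓)*93 = 4 + 31 = 35)
y = -9 (y = 6/(-1) - 3*1 = 6*(-1) - 3 = -6 - 3 = -9)
g = -32 (g = 4*(-9 + 1) = 4*(-8) = -32)
g*V(70) = -32*35 = -1120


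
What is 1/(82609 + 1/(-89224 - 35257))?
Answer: 124481/10283250928 ≈ 1.2105e-5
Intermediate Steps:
1/(82609 + 1/(-89224 - 35257)) = 1/(82609 + 1/(-124481)) = 1/(82609 - 1/124481) = 1/(10283250928/124481) = 124481/10283250928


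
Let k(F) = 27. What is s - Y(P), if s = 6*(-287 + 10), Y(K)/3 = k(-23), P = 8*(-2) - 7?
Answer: -1743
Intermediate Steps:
P = -23 (P = -16 - 7 = -23)
Y(K) = 81 (Y(K) = 3*27 = 81)
s = -1662 (s = 6*(-277) = -1662)
s - Y(P) = -1662 - 1*81 = -1662 - 81 = -1743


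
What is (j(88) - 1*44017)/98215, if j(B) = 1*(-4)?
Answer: -44021/98215 ≈ -0.44821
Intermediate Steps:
j(B) = -4
(j(88) - 1*44017)/98215 = (-4 - 1*44017)/98215 = (-4 - 44017)*(1/98215) = -44021*1/98215 = -44021/98215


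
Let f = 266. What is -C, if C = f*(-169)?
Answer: 44954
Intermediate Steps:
C = -44954 (C = 266*(-169) = -44954)
-C = -1*(-44954) = 44954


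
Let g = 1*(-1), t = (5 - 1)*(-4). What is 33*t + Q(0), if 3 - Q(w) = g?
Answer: -524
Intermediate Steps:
t = -16 (t = 4*(-4) = -16)
g = -1
Q(w) = 4 (Q(w) = 3 - 1*(-1) = 3 + 1 = 4)
33*t + Q(0) = 33*(-16) + 4 = -528 + 4 = -524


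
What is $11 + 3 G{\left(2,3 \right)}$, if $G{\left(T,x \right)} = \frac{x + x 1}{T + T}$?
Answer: $\frac{31}{2} \approx 15.5$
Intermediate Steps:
$G{\left(T,x \right)} = \frac{x}{T}$ ($G{\left(T,x \right)} = \frac{x + x}{2 T} = 2 x \frac{1}{2 T} = \frac{x}{T}$)
$11 + 3 G{\left(2,3 \right)} = 11 + 3 \cdot \frac{3}{2} = 11 + \frac{9}{2} = \frac{31}{2}$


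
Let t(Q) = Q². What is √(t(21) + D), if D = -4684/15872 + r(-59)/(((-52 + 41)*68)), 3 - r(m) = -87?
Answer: √3790319743606/92752 ≈ 20.990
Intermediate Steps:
r(m) = 90 (r(m) = 3 - 1*(-87) = 3 + 87 = 90)
D = -308257/742016 (D = -4684/15872 + 90/(((-52 + 41)*68)) = -4684*1/15872 + 90/((-11*68)) = -1171/3968 + 90/(-748) = -1171/3968 + 90*(-1/748) = -1171/3968 - 45/374 = -308257/742016 ≈ -0.41543)
√(t(21) + D) = √(21² - 308257/742016) = √(441 - 308257/742016) = √(326920799/742016) = √3790319743606/92752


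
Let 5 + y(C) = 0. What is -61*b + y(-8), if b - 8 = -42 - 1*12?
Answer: 2801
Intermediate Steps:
b = -46 (b = 8 + (-42 - 1*12) = 8 + (-42 - 12) = 8 - 54 = -46)
y(C) = -5 (y(C) = -5 + 0 = -5)
-61*b + y(-8) = -61*(-46) - 5 = 2806 - 5 = 2801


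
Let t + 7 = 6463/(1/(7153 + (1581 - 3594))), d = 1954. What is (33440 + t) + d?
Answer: 33255207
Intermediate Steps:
t = 33219813 (t = -7 + 6463/(1/(7153 + (1581 - 3594))) = -7 + 6463/(1/(7153 - 2013)) = -7 + 6463/(1/5140) = -7 + 6463*5140 = -7 + 33219820 = 33219813)
(33440 + t) + d = (33440 + 33219813) + 1954 = 33253253 + 1954 = 33255207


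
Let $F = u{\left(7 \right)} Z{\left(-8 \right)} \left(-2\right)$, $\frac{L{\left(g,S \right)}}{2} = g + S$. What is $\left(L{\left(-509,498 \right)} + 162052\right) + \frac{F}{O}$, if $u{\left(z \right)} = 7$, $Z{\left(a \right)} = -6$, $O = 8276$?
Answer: $\frac{335240091}{2069} \approx 1.6203 \cdot 10^{5}$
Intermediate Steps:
$L{\left(g,S \right)} = 2 S + 2 g$ ($L{\left(g,S \right)} = 2 \left(g + S\right) = 2 \left(S + g\right) = 2 S + 2 g$)
$F = 84$ ($F = 7 \left(-6\right) \left(-2\right) = \left(-42\right) \left(-2\right) = 84$)
$\left(L{\left(-509,498 \right)} + 162052\right) + \frac{F}{O} = \left(\left(2 \cdot 498 + 2 \left(-509\right)\right) + 162052\right) + \frac{84}{8276} = \left(\left(996 - 1018\right) + 162052\right) + 84 \cdot \frac{1}{8276} = \left(-22 + 162052\right) + \frac{21}{2069} = 162030 + \frac{21}{2069} = \frac{335240091}{2069}$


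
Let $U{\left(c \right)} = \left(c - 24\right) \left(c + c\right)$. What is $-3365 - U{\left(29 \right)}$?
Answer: $-3655$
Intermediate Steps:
$U{\left(c \right)} = 2 c \left(-24 + c\right)$ ($U{\left(c \right)} = \left(-24 + c\right) 2 c = 2 c \left(-24 + c\right)$)
$-3365 - U{\left(29 \right)} = -3365 - 2 \cdot 29 \left(-24 + 29\right) = -3365 - 2 \cdot 29 \cdot 5 = -3365 - 290 = -3655$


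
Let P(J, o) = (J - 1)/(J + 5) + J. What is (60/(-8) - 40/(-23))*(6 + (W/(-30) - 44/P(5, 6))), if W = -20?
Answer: 5300/621 ≈ 8.5346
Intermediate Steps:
P(J, o) = J + (-1 + J)/(5 + J) (P(J, o) = (-1 + J)/(5 + J) + J = J + (-1 + J)/(5 + J))
(60/(-8) - 40/(-23))*(6 + (W/(-30) - 44/P(5, 6))) = (60/(-8) - 40/(-23))*(6 + (-20/(-30) - 44*(5 + 5)/(-1 + 5² + 6*5))) = (60*(-⅛) - 40*(-1/23))*(6 + (-20*(-1/30) - 44*10/(-1 + 25 + 30))) = (-15/2 + 40/23)*(6 + (⅔ - 44/((⅒)*54))) = -265*(6 + (⅔ - 44/27/5))/46 = -265*(6 + (⅔ - 44*5/27))/46 = -265*(6 + (⅔ - 220/27))/46 = -265*(6 - 202/27)/46 = -265/46*(-40/27) = 5300/621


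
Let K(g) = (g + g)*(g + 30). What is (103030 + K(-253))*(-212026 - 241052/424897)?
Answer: -19447429905070632/424897 ≈ -4.5770e+10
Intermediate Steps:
K(g) = 2*g*(30 + g) (K(g) = (2*g)*(30 + g) = 2*g*(30 + g))
(103030 + K(-253))*(-212026 - 241052/424897) = (103030 + 2*(-253)*(30 - 253))*(-212026 - 241052/424897) = (103030 + 2*(-253)*(-223))*(-212026 - 241052*1/424897) = (103030 + 112838)*(-212026 - 241052/424897) = 215868*(-90089452374/424897) = -19447429905070632/424897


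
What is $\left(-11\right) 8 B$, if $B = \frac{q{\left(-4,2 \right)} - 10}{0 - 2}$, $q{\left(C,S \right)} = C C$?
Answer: $264$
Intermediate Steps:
$q{\left(C,S \right)} = C^{2}$
$B = -3$ ($B = \frac{\left(-4\right)^{2} - 10}{0 - 2} = \frac{16 - 10}{-2} = 6 \left(- \frac{1}{2}\right) = -3$)
$\left(-11\right) 8 B = \left(-11\right) 8 \left(-3\right) = \left(-88\right) \left(-3\right) = 264$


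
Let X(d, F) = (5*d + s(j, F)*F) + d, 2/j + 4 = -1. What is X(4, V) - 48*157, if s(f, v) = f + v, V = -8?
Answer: -37224/5 ≈ -7444.8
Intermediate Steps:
j = -2/5 (j = 2/(-4 - 1) = 2/(-5) = 2*(-1/5) = -2/5 ≈ -0.40000)
X(d, F) = 6*d + F*(-2/5 + F) (X(d, F) = (5*d + (-2/5 + F)*F) + d = (5*d + F*(-2/5 + F)) + d = 6*d + F*(-2/5 + F))
X(4, V) - 48*157 = (6*4 + (1/5)*(-8)*(-2 + 5*(-8))) - 48*157 = (24 + (1/5)*(-8)*(-2 - 40)) - 7536 = (24 + (1/5)*(-8)*(-42)) - 7536 = (24 + 336/5) - 7536 = 456/5 - 7536 = -37224/5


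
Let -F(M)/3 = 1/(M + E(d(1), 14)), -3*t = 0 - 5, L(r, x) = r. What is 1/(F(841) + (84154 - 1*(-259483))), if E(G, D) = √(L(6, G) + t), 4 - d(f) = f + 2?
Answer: 729135851771/250558054094042701 - 3*√69/250558054094042701 ≈ 2.9100e-6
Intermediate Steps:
t = 5/3 (t = -(0 - 5)/3 = -⅓*(-5) = 5/3 ≈ 1.6667)
d(f) = 2 - f (d(f) = 4 - (f + 2) = 4 - (2 + f) = 4 + (-2 - f) = 2 - f)
E(G, D) = √69/3 (E(G, D) = √(6 + 5/3) = √(23/3) = √69/3)
F(M) = -3/(M + √69/3)
1/(F(841) + (84154 - 1*(-259483))) = 1/(-9/(√69 + 3*841) + (84154 - 1*(-259483))) = 1/(-9/(√69 + 2523) + (84154 + 259483)) = 1/(-9/(2523 + √69) + 343637) = 1/(343637 - 9/(2523 + √69))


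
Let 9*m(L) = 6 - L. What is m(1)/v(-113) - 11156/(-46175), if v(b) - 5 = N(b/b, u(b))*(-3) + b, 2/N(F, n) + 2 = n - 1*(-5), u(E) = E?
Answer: 583400423/2467268775 ≈ 0.23646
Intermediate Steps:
m(L) = ⅔ - L/9 (m(L) = (6 - L)/9 = ⅔ - L/9)
N(F, n) = 2/(3 + n) (N(F, n) = 2/(-2 + (n - 1*(-5))) = 2/(-2 + (n + 5)) = 2/(-2 + (5 + n)) = 2/(3 + n))
v(b) = 5 + b - 6/(3 + b) (v(b) = 5 + ((2/(3 + b))*(-3) + b) = 5 + (-6/(3 + b) + b) = 5 + (b - 6/(3 + b)) = 5 + b - 6/(3 + b))
m(1)/v(-113) - 11156/(-46175) = (⅔ - ⅑*1)/(((-6 + (3 - 113)*(5 - 113))/(3 - 113))) - 11156/(-46175) = (⅔ - ⅑)/(((-6 - 110*(-108))/(-110))) - 11156*(-1/46175) = 5/(9*((-(-6 + 11880)/110))) + 11156/46175 = 5/(9*((-1/110*11874))) + 11156/46175 = 5/(9*(-5937/55)) + 11156/46175 = (5/9)*(-55/5937) + 11156/46175 = -275/53433 + 11156/46175 = 583400423/2467268775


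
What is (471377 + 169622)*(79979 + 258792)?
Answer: 217151872229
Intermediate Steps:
(471377 + 169622)*(79979 + 258792) = 640999*338771 = 217151872229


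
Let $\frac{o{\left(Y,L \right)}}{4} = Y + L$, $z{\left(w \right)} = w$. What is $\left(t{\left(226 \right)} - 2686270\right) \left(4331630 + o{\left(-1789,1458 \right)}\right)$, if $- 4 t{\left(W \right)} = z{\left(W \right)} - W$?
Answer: $-11632371098620$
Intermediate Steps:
$t{\left(W \right)} = 0$ ($t{\left(W \right)} = - \frac{W - W}{4} = \left(- \frac{1}{4}\right) 0 = 0$)
$o{\left(Y,L \right)} = 4 L + 4 Y$ ($o{\left(Y,L \right)} = 4 \left(Y + L\right) = 4 \left(L + Y\right) = 4 L + 4 Y$)
$\left(t{\left(226 \right)} - 2686270\right) \left(4331630 + o{\left(-1789,1458 \right)}\right) = \left(0 - 2686270\right) \left(4331630 + \left(4 \cdot 1458 + 4 \left(-1789\right)\right)\right) = - 2686270 \left(4331630 + \left(5832 - 7156\right)\right) = - 2686270 \left(4331630 - 1324\right) = \left(-2686270\right) 4330306 = -11632371098620$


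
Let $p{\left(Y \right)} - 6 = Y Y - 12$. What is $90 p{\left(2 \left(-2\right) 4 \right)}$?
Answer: $22500$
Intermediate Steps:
$p{\left(Y \right)} = -6 + Y^{2}$ ($p{\left(Y \right)} = 6 + \left(Y Y - 12\right) = 6 + \left(Y^{2} - 12\right) = 6 + \left(-12 + Y^{2}\right) = -6 + Y^{2}$)
$90 p{\left(2 \left(-2\right) 4 \right)} = 90 \left(-6 + \left(2 \left(-2\right) 4\right)^{2}\right) = 90 \left(-6 + \left(\left(-4\right) 4\right)^{2}\right) = 90 \left(-6 + \left(-16\right)^{2}\right) = 90 \left(-6 + 256\right) = 90 \cdot 250 = 22500$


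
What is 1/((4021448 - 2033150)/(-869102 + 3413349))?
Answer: 2544247/1988298 ≈ 1.2796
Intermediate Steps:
1/((4021448 - 2033150)/(-869102 + 3413349)) = 1/(1988298/2544247) = 2544247/1988298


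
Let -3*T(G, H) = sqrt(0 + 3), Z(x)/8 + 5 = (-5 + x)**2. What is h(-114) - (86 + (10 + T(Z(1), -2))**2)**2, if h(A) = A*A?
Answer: -196717/9 + 22360*sqrt(3)/9 ≈ -17554.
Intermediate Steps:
h(A) = A**2
Z(x) = -40 + 8*(-5 + x)**2
T(G, H) = -sqrt(3)/3 (T(G, H) = -sqrt(0 + 3)/3 = -sqrt(3)/3)
h(-114) - (86 + (10 + T(Z(1), -2))**2)**2 = (-114)**2 - (86 + (10 - sqrt(3)/3)**2)**2 = 12996 - (86 + (10 - sqrt(3)/3)**2)**2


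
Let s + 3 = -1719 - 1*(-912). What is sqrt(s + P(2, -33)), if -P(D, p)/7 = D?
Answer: 2*I*sqrt(206) ≈ 28.705*I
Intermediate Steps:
P(D, p) = -7*D
s = -810 (s = -3 + (-1719 - 1*(-912)) = -3 + (-1719 + 912) = -3 - 807 = -810)
sqrt(s + P(2, -33)) = sqrt(-810 - 7*2) = sqrt(-810 - 14) = sqrt(-824) = 2*I*sqrt(206)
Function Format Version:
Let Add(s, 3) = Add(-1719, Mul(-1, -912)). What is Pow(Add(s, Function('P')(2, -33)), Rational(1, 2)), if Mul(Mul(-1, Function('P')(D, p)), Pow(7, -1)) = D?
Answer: Mul(2, I, Pow(206, Rational(1, 2))) ≈ Mul(28.705, I)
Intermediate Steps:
Function('P')(D, p) = Mul(-7, D)
s = -810 (s = Add(-3, Add(-1719, Mul(-1, -912))) = Add(-3, Add(-1719, 912)) = Add(-3, -807) = -810)
Pow(Add(s, Function('P')(2, -33)), Rational(1, 2)) = Pow(Add(-810, Mul(-7, 2)), Rational(1, 2)) = Pow(Add(-810, -14), Rational(1, 2)) = Pow(-824, Rational(1, 2)) = Mul(2, I, Pow(206, Rational(1, 2)))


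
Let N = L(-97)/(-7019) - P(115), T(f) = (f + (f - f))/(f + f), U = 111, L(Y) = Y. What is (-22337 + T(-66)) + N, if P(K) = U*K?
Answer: -492754663/14038 ≈ -35102.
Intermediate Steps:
P(K) = 111*K
T(f) = ½ (T(f) = (f + 0)/((2*f)) = f*(1/(2*f)) = ½)
N = -89597438/7019 (N = -97/(-7019) - 111*115 = -97*(-1/7019) - 1*12765 = 97/7019 - 12765 = -89597438/7019 ≈ -12765.)
(-22337 + T(-66)) + N = (-22337 + ½) - 89597438/7019 = -44673/2 - 89597438/7019 = -492754663/14038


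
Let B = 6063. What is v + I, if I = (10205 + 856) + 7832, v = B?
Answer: 24956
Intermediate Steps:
v = 6063
I = 18893 (I = 11061 + 7832 = 18893)
v + I = 6063 + 18893 = 24956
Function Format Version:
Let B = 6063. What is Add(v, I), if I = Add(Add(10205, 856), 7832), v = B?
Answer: 24956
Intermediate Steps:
v = 6063
I = 18893 (I = Add(11061, 7832) = 18893)
Add(v, I) = Add(6063, 18893) = 24956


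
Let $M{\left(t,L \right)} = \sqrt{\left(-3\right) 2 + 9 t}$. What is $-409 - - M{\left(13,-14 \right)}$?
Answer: $-409 + \sqrt{111} \approx -398.46$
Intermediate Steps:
$M{\left(t,L \right)} = \sqrt{-6 + 9 t}$
$-409 - - M{\left(13,-14 \right)} = -409 - - \sqrt{-6 + 9 \cdot 13} = -409 - - \sqrt{-6 + 117} = -409 - - \sqrt{111} = -409 + \sqrt{111}$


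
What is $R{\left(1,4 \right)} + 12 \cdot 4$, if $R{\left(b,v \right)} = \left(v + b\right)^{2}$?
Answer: $73$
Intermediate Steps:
$R{\left(b,v \right)} = \left(b + v\right)^{2}$
$R{\left(1,4 \right)} + 12 \cdot 4 = \left(1 + 4\right)^{2} + 12 \cdot 4 = 5^{2} + 48 = 25 + 48 = 73$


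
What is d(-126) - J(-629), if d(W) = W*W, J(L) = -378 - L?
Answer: 15625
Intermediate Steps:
d(W) = W**2
d(-126) - J(-629) = (-126)**2 - (-378 - 1*(-629)) = 15876 - (-378 + 629) = 15876 - 1*251 = 15876 - 251 = 15625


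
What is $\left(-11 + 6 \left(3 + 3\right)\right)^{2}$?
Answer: $625$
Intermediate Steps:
$\left(-11 + 6 \left(3 + 3\right)\right)^{2} = \left(-11 + 6 \cdot 6\right)^{2} = \left(-11 + 36\right)^{2} = 25^{2} = 625$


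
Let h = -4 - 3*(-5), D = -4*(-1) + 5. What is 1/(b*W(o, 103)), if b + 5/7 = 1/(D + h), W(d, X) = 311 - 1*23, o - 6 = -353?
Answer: -35/6696 ≈ -0.0052270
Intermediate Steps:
o = -347 (o = 6 - 353 = -347)
W(d, X) = 288 (W(d, X) = 311 - 23 = 288)
D = 9 (D = 4 + 5 = 9)
h = 11 (h = -4 + 15 = 11)
b = -93/140 (b = -5/7 + 1/(9 + 11) = -5/7 + 1/20 = -93/140 ≈ -0.66429)
1/(b*W(o, 103)) = 1/(-93/140*288) = 1/(-6696/35) = -35/6696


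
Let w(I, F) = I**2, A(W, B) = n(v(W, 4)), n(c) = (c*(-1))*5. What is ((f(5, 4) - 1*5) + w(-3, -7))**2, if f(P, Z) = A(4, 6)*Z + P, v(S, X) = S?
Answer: 5041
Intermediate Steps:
n(c) = -5*c (n(c) = -c*5 = -5*c)
A(W, B) = -5*W
f(P, Z) = P - 20*Z (f(P, Z) = (-5*4)*Z + P = -20*Z + P = P - 20*Z)
((f(5, 4) - 1*5) + w(-3, -7))**2 = (((5 - 20*4) - 1*5) + (-3)**2)**2 = (((5 - 80) - 5) + 9)**2 = ((-75 - 5) + 9)**2 = (-80 + 9)**2 = (-71)**2 = 5041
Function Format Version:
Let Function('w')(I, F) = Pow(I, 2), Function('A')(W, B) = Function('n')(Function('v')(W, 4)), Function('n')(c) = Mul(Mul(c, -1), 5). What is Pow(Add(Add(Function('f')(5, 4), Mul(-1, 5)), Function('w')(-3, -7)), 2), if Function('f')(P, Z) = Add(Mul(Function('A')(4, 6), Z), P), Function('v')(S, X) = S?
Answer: 5041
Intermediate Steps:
Function('n')(c) = Mul(-5, c) (Function('n')(c) = Mul(Mul(-1, c), 5) = Mul(-5, c))
Function('A')(W, B) = Mul(-5, W)
Function('f')(P, Z) = Add(P, Mul(-20, Z)) (Function('f')(P, Z) = Add(Mul(Mul(-5, 4), Z), P) = Add(Mul(-20, Z), P) = Add(P, Mul(-20, Z)))
Pow(Add(Add(Function('f')(5, 4), Mul(-1, 5)), Function('w')(-3, -7)), 2) = Pow(Add(Add(Add(5, Mul(-20, 4)), Mul(-1, 5)), Pow(-3, 2)), 2) = Pow(Add(Add(Add(5, -80), -5), 9), 2) = Pow(Add(Add(-75, -5), 9), 2) = Pow(Add(-80, 9), 2) = Pow(-71, 2) = 5041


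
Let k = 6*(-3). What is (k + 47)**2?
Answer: 841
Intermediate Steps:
k = -18
(k + 47)**2 = (-18 + 47)**2 = 29**2 = 841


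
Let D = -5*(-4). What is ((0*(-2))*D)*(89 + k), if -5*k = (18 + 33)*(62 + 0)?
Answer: 0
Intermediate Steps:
k = -3162/5 (k = -(18 + 33)*(62 + 0)/5 = -51*62/5 = -⅕*3162 = -3162/5 ≈ -632.40)
D = 20
((0*(-2))*D)*(89 + k) = ((0*(-2))*20)*(89 - 3162/5) = (0*20)*(-2717/5) = 0*(-2717/5) = 0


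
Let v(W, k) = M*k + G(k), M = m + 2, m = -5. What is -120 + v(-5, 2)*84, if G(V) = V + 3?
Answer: -204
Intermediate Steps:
G(V) = 3 + V
M = -3 (M = -5 + 2 = -3)
v(W, k) = 3 - 2*k (v(W, k) = -3*k + (3 + k) = 3 - 2*k)
-120 + v(-5, 2)*84 = -120 + (3 - 2*2)*84 = -120 + (3 - 4)*84 = -120 - 1*84 = -120 - 84 = -204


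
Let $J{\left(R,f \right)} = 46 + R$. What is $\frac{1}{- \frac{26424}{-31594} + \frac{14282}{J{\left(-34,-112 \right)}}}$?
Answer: $\frac{94782}{112885649} \approx 0.00083963$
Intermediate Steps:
$\frac{1}{- \frac{26424}{-31594} + \frac{14282}{J{\left(-34,-112 \right)}}} = \frac{1}{- \frac{26424}{-31594} + \frac{14282}{46 - 34}} = \frac{1}{\left(-26424\right) \left(- \frac{1}{31594}\right) + \frac{14282}{12}} = \frac{1}{\frac{13212}{15797} + 14282 \cdot \frac{1}{12}} = \frac{1}{\frac{13212}{15797} + \frac{7141}{6}} = \frac{1}{\frac{112885649}{94782}} = \frac{94782}{112885649}$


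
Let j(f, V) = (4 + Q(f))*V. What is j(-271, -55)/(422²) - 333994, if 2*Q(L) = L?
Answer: -118957960527/356168 ≈ -3.3399e+5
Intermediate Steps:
Q(L) = L/2
j(f, V) = V*(4 + f/2) (j(f, V) = (4 + f/2)*V = V*(4 + f/2))
j(-271, -55)/(422²) - 333994 = ((½)*(-55)*(8 - 271))/(422²) - 333994 = ((½)*(-55)*(-263))/178084 - 333994 = (14465/2)*(1/178084) - 333994 = 14465/356168 - 333994 = -118957960527/356168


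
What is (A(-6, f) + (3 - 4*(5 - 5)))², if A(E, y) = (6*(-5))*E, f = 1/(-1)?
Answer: 33489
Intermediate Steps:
f = -1
A(E, y) = -30*E
(A(-6, f) + (3 - 4*(5 - 5)))² = (-30*(-6) + (3 - 4*(5 - 5)))² = (180 + (3 - 4*0))² = (180 + (3 + 0))² = (180 + 3)² = 183² = 33489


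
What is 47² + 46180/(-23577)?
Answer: 52035413/23577 ≈ 2207.0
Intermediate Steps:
47² + 46180/(-23577) = 2209 + 46180*(-1/23577) = 2209 - 46180/23577 = 52035413/23577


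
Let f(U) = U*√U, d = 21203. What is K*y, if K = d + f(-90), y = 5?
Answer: 106015 - 1350*I*√10 ≈ 1.0602e+5 - 4269.1*I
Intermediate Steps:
f(U) = U^(3/2)
K = 21203 - 270*I*√10 (K = 21203 + (-90)^(3/2) = 21203 - 270*I*√10 ≈ 21203.0 - 853.82*I)
K*y = (21203 - 270*I*√10)*5 = 106015 - 1350*I*√10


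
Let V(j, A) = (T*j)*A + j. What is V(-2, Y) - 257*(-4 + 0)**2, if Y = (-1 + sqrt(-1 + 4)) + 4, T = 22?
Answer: -4246 - 44*sqrt(3) ≈ -4322.2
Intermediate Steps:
Y = 3 + sqrt(3) (Y = (-1 + sqrt(3)) + 4 = 3 + sqrt(3) ≈ 4.7320)
V(j, A) = j + 22*A*j (V(j, A) = (22*j)*A + j = 22*A*j + j = j + 22*A*j)
V(-2, Y) - 257*(-4 + 0)**2 = -2*(1 + 22*(3 + sqrt(3))) - 257*(-4 + 0)**2 = -2*(1 + (66 + 22*sqrt(3))) - 257*(-4)**2 = -2*(67 + 22*sqrt(3)) - 257*16 = (-134 - 44*sqrt(3)) - 4112 = -4246 - 44*sqrt(3)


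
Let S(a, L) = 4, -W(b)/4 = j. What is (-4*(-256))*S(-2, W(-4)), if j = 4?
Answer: 4096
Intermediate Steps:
W(b) = -16 (W(b) = -4*4 = -16)
(-4*(-256))*S(-2, W(-4)) = -4*(-256)*4 = 1024*4 = 4096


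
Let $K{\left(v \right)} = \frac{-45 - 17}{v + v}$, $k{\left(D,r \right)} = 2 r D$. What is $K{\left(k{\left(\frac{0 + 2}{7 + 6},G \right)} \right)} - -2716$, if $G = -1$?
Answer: $\frac{11267}{4} \approx 2816.8$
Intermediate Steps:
$k{\left(D,r \right)} = 2 D r$
$K{\left(v \right)} = - \frac{31}{v}$ ($K{\left(v \right)} = - \frac{62}{2 v} = - 62 \frac{1}{2 v} = - \frac{31}{v}$)
$K{\left(k{\left(\frac{0 + 2}{7 + 6},G \right)} \right)} - -2716 = - \frac{31}{2 \frac{0 + 2}{7 + 6} \left(-1\right)} - -2716 = - \frac{31}{2 \cdot \frac{2}{13} \left(-1\right)} + 2716 = - \frac{31}{- \frac{4}{13}} + 2716 = \left(-31\right) \left(- \frac{13}{4}\right) + 2716 = \frac{403}{4} + 2716 = \frac{11267}{4}$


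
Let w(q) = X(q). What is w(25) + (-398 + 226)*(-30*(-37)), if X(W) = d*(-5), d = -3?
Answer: -190905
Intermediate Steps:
X(W) = 15 (X(W) = -3*(-5) = 15)
w(q) = 15
w(25) + (-398 + 226)*(-30*(-37)) = 15 + (-398 + 226)*(-30*(-37)) = 15 - 172*1110 = 15 - 190920 = -190905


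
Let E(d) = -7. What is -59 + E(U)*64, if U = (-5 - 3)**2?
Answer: -507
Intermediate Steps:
U = 64 (U = (-8)**2 = 64)
-59 + E(U)*64 = -59 - 7*64 = -59 - 448 = -507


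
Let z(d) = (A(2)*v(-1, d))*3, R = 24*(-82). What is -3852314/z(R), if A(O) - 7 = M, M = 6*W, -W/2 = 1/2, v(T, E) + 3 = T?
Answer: 1926157/6 ≈ 3.2103e+5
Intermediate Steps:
v(T, E) = -3 + T
R = -1968
W = -1 (W = -2/2 = -2*½ = -1)
M = -6 (M = 6*(-1) = -6)
A(O) = 1 (A(O) = 7 - 6 = 1)
z(d) = -12 (z(d) = (1*(-3 - 1))*3 = (1*(-4))*3 = -4*3 = -12)
-3852314/z(R) = -3852314/(-12) = -3852314*(-1/12) = 1926157/6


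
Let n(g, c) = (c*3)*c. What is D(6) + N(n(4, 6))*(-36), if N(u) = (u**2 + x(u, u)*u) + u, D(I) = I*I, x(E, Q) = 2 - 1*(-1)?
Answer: -435420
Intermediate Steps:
x(E, Q) = 3 (x(E, Q) = 2 + 1 = 3)
n(g, c) = 3*c**2 (n(g, c) = (3*c)*c = 3*c**2)
D(I) = I**2
N(u) = u**2 + 4*u (N(u) = (u**2 + 3*u) + u = u**2 + 4*u)
D(6) + N(n(4, 6))*(-36) = 6**2 + ((3*6**2)*(4 + 3*6**2))*(-36) = 36 + ((3*36)*(4 + 3*36))*(-36) = 36 + (108*(4 + 108))*(-36) = 36 + (108*112)*(-36) = 36 + 12096*(-36) = 36 - 435456 = -435420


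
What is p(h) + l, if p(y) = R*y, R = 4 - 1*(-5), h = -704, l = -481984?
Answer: -488320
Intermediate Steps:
R = 9 (R = 4 + 5 = 9)
p(y) = 9*y
p(h) + l = 9*(-704) - 481984 = -6336 - 481984 = -488320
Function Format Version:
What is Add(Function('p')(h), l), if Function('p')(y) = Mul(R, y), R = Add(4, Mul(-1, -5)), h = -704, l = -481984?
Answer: -488320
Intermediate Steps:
R = 9 (R = Add(4, 5) = 9)
Function('p')(y) = Mul(9, y)
Add(Function('p')(h), l) = Add(Mul(9, -704), -481984) = Add(-6336, -481984) = -488320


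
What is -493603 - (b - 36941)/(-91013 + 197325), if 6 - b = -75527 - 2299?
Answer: -52475963027/106312 ≈ -4.9360e+5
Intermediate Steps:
b = 77832 (b = 6 - (-75527 - 2299) = 6 - 1*(-77826) = 6 + 77826 = 77832)
-493603 - (b - 36941)/(-91013 + 197325) = -493603 - (77832 - 36941)/(-91013 + 197325) = -493603 - 40891/106312 = -52475963027/106312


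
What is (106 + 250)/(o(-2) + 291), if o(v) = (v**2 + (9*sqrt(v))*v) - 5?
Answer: 25810/21187 + 1602*I*sqrt(2)/21187 ≈ 1.2182 + 0.10693*I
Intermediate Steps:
o(v) = -5 + v**2 + 9*v**(3/2) (o(v) = (v**2 + 9*v**(3/2)) - 5 = -5 + v**2 + 9*v**(3/2))
(106 + 250)/(o(-2) + 291) = (106 + 250)/((-5 + (-2)**2 + 9*(-2)**(3/2)) + 291) = 356/((-5 + 4 + 9*(-2*I*sqrt(2))) + 291) = 356/((-5 + 4 - 18*I*sqrt(2)) + 291) = 356/((-1 - 18*I*sqrt(2)) + 291) = 356/(290 - 18*I*sqrt(2))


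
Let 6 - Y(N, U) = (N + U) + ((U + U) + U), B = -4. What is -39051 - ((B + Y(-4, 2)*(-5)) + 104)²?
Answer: -47151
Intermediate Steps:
Y(N, U) = 6 - N - 4*U (Y(N, U) = 6 - ((N + U) + ((U + U) + U)) = 6 - ((N + U) + (2*U + U)) = 6 - ((N + U) + 3*U) = 6 - (N + 4*U) = 6 + (-N - 4*U) = 6 - N - 4*U)
-39051 - ((B + Y(-4, 2)*(-5)) + 104)² = -39051 - ((-4 + (6 - 1*(-4) - 4*2)*(-5)) + 104)² = -39051 - ((-4 + (6 + 4 - 8)*(-5)) + 104)² = -39051 - ((-4 + 2*(-5)) + 104)² = -39051 - ((-4 - 10) + 104)² = -39051 - (-14 + 104)² = -39051 - 1*90² = -39051 - 1*8100 = -39051 - 8100 = -47151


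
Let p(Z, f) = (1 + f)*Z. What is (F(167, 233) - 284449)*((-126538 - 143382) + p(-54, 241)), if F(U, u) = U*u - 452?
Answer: 69612218120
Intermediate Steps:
p(Z, f) = Z*(1 + f)
F(U, u) = -452 + U*u
(F(167, 233) - 284449)*((-126538 - 143382) + p(-54, 241)) = ((-452 + 167*233) - 284449)*((-126538 - 143382) - 54*(1 + 241)) = ((-452 + 38911) - 284449)*(-269920 - 54*242) = (38459 - 284449)*(-269920 - 13068) = -245990*(-282988) = 69612218120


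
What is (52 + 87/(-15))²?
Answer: 53361/25 ≈ 2134.4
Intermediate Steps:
(52 + 87/(-15))² = (52 + 87*(-1/15))² = (52 - 29/5)² = (231/5)² = 53361/25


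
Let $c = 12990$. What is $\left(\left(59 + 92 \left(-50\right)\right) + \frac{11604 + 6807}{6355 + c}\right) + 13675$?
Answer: $\frac{176715641}{19345} \approx 9135.0$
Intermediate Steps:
$\left(\left(59 + 92 \left(-50\right)\right) + \frac{11604 + 6807}{6355 + c}\right) + 13675 = \left(\left(59 + 92 \left(-50\right)\right) + \frac{11604 + 6807}{6355 + 12990}\right) + 13675 = \left(\left(59 - 4600\right) + \frac{18411}{19345}\right) + 13675 = \left(-4541 + 18411 \cdot \frac{1}{19345}\right) + 13675 = \left(-4541 + \frac{18411}{19345}\right) + 13675 = - \frac{87827234}{19345} + 13675 = \frac{176715641}{19345}$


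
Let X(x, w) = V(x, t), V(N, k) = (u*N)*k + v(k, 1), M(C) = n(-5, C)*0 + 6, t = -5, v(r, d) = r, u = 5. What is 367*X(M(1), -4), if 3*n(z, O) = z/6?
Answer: -56885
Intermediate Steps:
n(z, O) = z/18 (n(z, O) = (z/6)/3 = z/18)
M(C) = 6 (M(C) = ((1/18)*(-5))*0 + 6 = -5/18*0 + 6 = 0 + 6 = 6)
V(N, k) = k + 5*N*k (V(N, k) = (5*N)*k + k = 5*N*k + k = k + 5*N*k)
X(x, w) = -5 - 25*x (X(x, w) = -5*(1 + 5*x) = -5 - 25*x)
367*X(M(1), -4) = 367*(-5 - 25*6) = 367*(-5 - 150) = 367*(-155) = -56885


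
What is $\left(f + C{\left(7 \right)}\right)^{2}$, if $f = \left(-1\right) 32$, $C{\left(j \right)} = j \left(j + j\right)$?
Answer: $4356$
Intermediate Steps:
$C{\left(j \right)} = 2 j^{2}$ ($C{\left(j \right)} = j 2 j = 2 j^{2}$)
$f = -32$
$\left(f + C{\left(7 \right)}\right)^{2} = \left(-32 + 2 \cdot 7^{2}\right)^{2} = \left(-32 + 2 \cdot 49\right)^{2} = \left(-32 + 98\right)^{2} = 66^{2} = 4356$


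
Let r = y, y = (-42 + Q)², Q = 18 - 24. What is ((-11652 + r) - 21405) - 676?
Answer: -31429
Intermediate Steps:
Q = -6
y = 2304 (y = (-42 - 6)² = (-48)² = 2304)
r = 2304
((-11652 + r) - 21405) - 676 = ((-11652 + 2304) - 21405) - 676 = (-9348 - 21405) - 676 = -30753 - 676 = -31429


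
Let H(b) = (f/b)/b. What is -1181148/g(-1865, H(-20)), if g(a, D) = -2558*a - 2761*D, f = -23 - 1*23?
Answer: -236229600/954197503 ≈ -0.24757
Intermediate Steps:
f = -46 (f = -23 - 23 = -46)
H(b) = -46/b**2 (H(b) = (-46/b)/b = -46/b**2)
g(a, D) = -2761*D - 2558*a
-1181148/g(-1865, H(-20)) = -1181148/(-(-127006)/(-20)**2 - 2558*(-1865)) = -1181148/(-(-127006)/400 + 4770670) = -1181148/(-2761*(-23/200) + 4770670) = -1181148/(63503/200 + 4770670) = -1181148/954197503/200 = -1181148*200/954197503 = -236229600/954197503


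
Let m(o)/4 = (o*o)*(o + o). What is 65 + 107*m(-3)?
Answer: -23047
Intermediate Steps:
m(o) = 8*o³ (m(o) = 4*((o*o)*(o + o)) = 4*(o²*(2*o)) = 4*(2*o³) = 8*o³)
65 + 107*m(-3) = 65 + 107*(8*(-3)³) = 65 + 107*(8*(-27)) = 65 + 107*(-216) = 65 - 23112 = -23047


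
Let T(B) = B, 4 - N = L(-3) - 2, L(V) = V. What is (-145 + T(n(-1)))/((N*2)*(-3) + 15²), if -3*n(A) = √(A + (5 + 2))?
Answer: -145/171 - √6/513 ≈ -0.85273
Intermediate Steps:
n(A) = -√(7 + A)/3 (n(A) = -√(A + (5 + 2))/3 = -√(A + 7)/3 = -√(7 + A)/3)
N = 9 (N = 4 - (-3 - 2) = 4 - 1*(-5) = 4 + 5 = 9)
(-145 + T(n(-1)))/((N*2)*(-3) + 15²) = (-145 - √(7 - 1)/3)/((9*2)*(-3) + 15²) = (-145 - √6/3)/(18*(-3) + 225) = (-145 - √6/3)/(-54 + 225) = (-145 - √6/3)/171 = (-145 - √6/3)*(1/171) = -145/171 - √6/513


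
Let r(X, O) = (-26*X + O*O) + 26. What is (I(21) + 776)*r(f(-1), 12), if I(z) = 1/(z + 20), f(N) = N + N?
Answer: 7063374/41 ≈ 1.7228e+5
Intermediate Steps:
f(N) = 2*N
I(z) = 1/(20 + z)
r(X, O) = 26 + O**2 - 26*X (r(X, O) = (-26*X + O**2) + 26 = (O**2 - 26*X) + 26 = 26 + O**2 - 26*X)
(I(21) + 776)*r(f(-1), 12) = (1/(20 + 21) + 776)*(26 + 12**2 - 52*(-1)) = (1/41 + 776)*(26 + 144 - 26*(-2)) = (1/41 + 776)*(26 + 144 + 52) = (31817/41)*222 = 7063374/41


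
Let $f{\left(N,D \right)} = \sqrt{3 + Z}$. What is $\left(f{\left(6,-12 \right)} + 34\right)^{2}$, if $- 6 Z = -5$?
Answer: $\frac{\left(204 + \sqrt{138}\right)^{2}}{36} \approx 1293.0$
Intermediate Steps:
$Z = \frac{5}{6}$ ($Z = \left(- \frac{1}{6}\right) \left(-5\right) = \frac{5}{6} \approx 0.83333$)
$f{\left(N,D \right)} = \frac{\sqrt{138}}{6}$ ($f{\left(N,D \right)} = \sqrt{3 + \frac{5}{6}} = \sqrt{\frac{23}{6}} = \frac{\sqrt{138}}{6}$)
$\left(f{\left(6,-12 \right)} + 34\right)^{2} = \left(\frac{\sqrt{138}}{6} + 34\right)^{2} = \left(34 + \frac{\sqrt{138}}{6}\right)^{2}$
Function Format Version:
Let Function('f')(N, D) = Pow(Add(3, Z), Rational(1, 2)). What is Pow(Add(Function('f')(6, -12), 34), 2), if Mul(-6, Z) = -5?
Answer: Mul(Rational(1, 36), Pow(Add(204, Pow(138, Rational(1, 2))), 2)) ≈ 1293.0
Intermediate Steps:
Z = Rational(5, 6) (Z = Mul(Rational(-1, 6), -5) = Rational(5, 6) ≈ 0.83333)
Function('f')(N, D) = Mul(Rational(1, 6), Pow(138, Rational(1, 2))) (Function('f')(N, D) = Pow(Add(3, Rational(5, 6)), Rational(1, 2)) = Pow(Rational(23, 6), Rational(1, 2)) = Mul(Rational(1, 6), Pow(138, Rational(1, 2))))
Pow(Add(Function('f')(6, -12), 34), 2) = Pow(Add(Mul(Rational(1, 6), Pow(138, Rational(1, 2))), 34), 2) = Pow(Add(34, Mul(Rational(1, 6), Pow(138, Rational(1, 2)))), 2)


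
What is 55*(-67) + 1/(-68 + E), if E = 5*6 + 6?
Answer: -117921/32 ≈ -3685.0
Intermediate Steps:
E = 36 (E = 30 + 6 = 36)
55*(-67) + 1/(-68 + E) = 55*(-67) + 1/(-68 + 36) = -3685 + 1/(-32) = -3685 - 1/32 = -117921/32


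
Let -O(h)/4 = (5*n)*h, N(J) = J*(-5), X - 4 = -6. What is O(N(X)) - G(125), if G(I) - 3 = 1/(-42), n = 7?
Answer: -58925/42 ≈ -1403.0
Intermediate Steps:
X = -2 (X = 4 - 6 = -2)
N(J) = -5*J
O(h) = -140*h (O(h) = -4*5*7*h = -140*h)
G(I) = 125/42 (G(I) = 3 + 1/(-42) = 3 - 1/42 = 125/42)
O(N(X)) - G(125) = -(-700)*(-2) - 1*125/42 = -140*10 - 125/42 = -1400 - 125/42 = -58925/42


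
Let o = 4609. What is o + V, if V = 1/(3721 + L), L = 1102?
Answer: 22229208/4823 ≈ 4609.0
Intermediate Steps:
V = 1/4823 (V = 1/(3721 + 1102) = 1/4823 ≈ 0.00020734)
o + V = 4609 + 1/4823 = 22229208/4823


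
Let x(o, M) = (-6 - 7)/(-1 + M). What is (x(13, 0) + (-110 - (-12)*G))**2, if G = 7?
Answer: 169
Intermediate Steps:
x(o, M) = -13/(-1 + M)
(x(13, 0) + (-110 - (-12)*G))**2 = (-13/(-1 + 0) + (-110 - (-12)*7))**2 = (-13/(-1) + (-110 - 1*(-84)))**2 = (-13*(-1) + (-110 + 84))**2 = (13 - 26)**2 = (-13)**2 = 169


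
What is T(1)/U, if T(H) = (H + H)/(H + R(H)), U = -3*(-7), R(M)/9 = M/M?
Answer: 1/105 ≈ 0.0095238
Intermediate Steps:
R(M) = 9 (R(M) = 9*(M/M) = 9*1 = 9)
U = 21
T(H) = 2*H/(9 + H) (T(H) = (H + H)/(H + 9) = (2*H)/(9 + H) = 2*H/(9 + H))
T(1)/U = (2*1/(9 + 1))/21 = (2*1/10)*(1/21) = (2*1*(⅒))*(1/21) = (⅕)*(1/21) = 1/105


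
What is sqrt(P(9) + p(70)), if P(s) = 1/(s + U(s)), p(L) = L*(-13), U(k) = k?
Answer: I*sqrt(32758)/6 ≈ 30.165*I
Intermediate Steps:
p(L) = -13*L
P(s) = 1/(2*s) (P(s) = 1/(s + s) = 1/(2*s))
sqrt(P(9) + p(70)) = sqrt((1/2)/9 - 13*70) = sqrt((1/2)*(1/9) - 910) = sqrt(1/18 - 910) = sqrt(-16379/18) = I*sqrt(32758)/6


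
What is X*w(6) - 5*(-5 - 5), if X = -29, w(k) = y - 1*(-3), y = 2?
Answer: -95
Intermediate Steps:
w(k) = 5 (w(k) = 2 - 1*(-3) = 2 + 3 = 5)
X*w(6) - 5*(-5 - 5) = -29*5 - 5*(-5 - 5) = -145 - 5*(-10) = -145 + 50 = -95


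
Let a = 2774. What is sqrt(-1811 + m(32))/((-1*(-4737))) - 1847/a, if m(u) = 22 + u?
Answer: -1847/2774 + I*sqrt(1757)/4737 ≈ -0.66583 + 0.0088488*I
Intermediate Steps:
sqrt(-1811 + m(32))/((-1*(-4737))) - 1847/a = sqrt(-1811 + (22 + 32))/((-1*(-4737))) - 1847/2774 = sqrt(-1811 + 54)/4737 - 1847*1/2774 = sqrt(-1757)*(1/4737) - 1847/2774 = (I*sqrt(1757))*(1/4737) - 1847/2774 = I*sqrt(1757)/4737 - 1847/2774 = -1847/2774 + I*sqrt(1757)/4737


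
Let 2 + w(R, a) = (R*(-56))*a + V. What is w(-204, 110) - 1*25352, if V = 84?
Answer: 1231370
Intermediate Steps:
w(R, a) = 82 - 56*R*a (w(R, a) = -2 + ((R*(-56))*a + 84) = -2 + ((-56*R)*a + 84) = -2 + (-56*R*a + 84) = -2 + (84 - 56*R*a) = 82 - 56*R*a)
w(-204, 110) - 1*25352 = (82 - 56*(-204)*110) - 1*25352 = (82 + 1256640) - 25352 = 1256722 - 25352 = 1231370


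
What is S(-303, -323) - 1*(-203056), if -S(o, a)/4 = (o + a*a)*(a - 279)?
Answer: 250697664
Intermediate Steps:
S(o, a) = -4*(-279 + a)*(o + a²) (S(o, a) = -4*(o + a*a)*(a - 279) = -4*(o + a²)*(-279 + a) = -4*(-279 + a)*(o + a²))
S(-303, -323) - 1*(-203056) = (-4*(-323)³ + 1116*(-303) + 1116*(-323)² - 4*(-323)*(-303)) - 1*(-203056) = (-4*(-33698267) - 338148 + 1116*104329 - 391476) + 203056 = (134793068 - 338148 + 116431164 - 391476) + 203056 = 250494608 + 203056 = 250697664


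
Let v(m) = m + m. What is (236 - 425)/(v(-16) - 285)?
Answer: 189/317 ≈ 0.59621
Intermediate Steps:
v(m) = 2*m
(236 - 425)/(v(-16) - 285) = (236 - 425)/(2*(-16) - 285) = -189/(-32 - 285) = -189/(-317) = -189*(-1/317) = 189/317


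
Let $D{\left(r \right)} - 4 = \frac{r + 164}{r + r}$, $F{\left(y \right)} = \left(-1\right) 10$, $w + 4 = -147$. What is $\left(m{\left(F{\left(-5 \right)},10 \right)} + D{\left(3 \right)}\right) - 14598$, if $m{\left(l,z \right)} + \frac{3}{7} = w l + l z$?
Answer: $- \frac{552577}{42} \approx -13157.0$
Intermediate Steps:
$w = -151$ ($w = -4 - 147 = -151$)
$F{\left(y \right)} = -10$
$m{\left(l,z \right)} = - \frac{3}{7} - 151 l + l z$ ($m{\left(l,z \right)} = - \frac{3}{7} + \left(- 151 l + l z\right) = - \frac{3}{7} - 151 l + l z$)
$D{\left(r \right)} = 4 + \frac{164 + r}{2 r}$ ($D{\left(r \right)} = 4 + \frac{r + 164}{r + r} = 4 + \frac{164 + r}{2 r}$)
$\left(m{\left(F{\left(-5 \right)},10 \right)} + D{\left(3 \right)}\right) - 14598 = \left(\left(- \frac{3}{7} - -1510 - 100\right) + \left(\frac{9}{2} + \frac{82}{3}\right)\right) - 14598 = \left(\left(- \frac{3}{7} + 1510 - 100\right) + \left(\frac{9}{2} + 82 \cdot \frac{1}{3}\right)\right) - 14598 = \left(\frac{9867}{7} + \left(\frac{9}{2} + \frac{82}{3}\right)\right) - 14598 = \left(\frac{9867}{7} + \frac{191}{6}\right) - 14598 = \frac{60539}{42} - 14598 = - \frac{552577}{42}$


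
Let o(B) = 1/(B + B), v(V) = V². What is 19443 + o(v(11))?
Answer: 4705207/242 ≈ 19443.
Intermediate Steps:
o(B) = 1/(2*B)
19443 + o(v(11)) = 19443 + 1/(2*(11²)) = 19443 + (½)/121 = 19443 + (½)*(1/121) = 19443 + 1/242 = 4705207/242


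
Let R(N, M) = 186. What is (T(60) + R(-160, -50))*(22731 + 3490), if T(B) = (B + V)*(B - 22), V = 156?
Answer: 220099074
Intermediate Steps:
T(B) = (-22 + B)*(156 + B) (T(B) = (B + 156)*(B - 22) = (156 + B)*(-22 + B) = (-22 + B)*(156 + B))
(T(60) + R(-160, -50))*(22731 + 3490) = ((-3432 + 60² + 134*60) + 186)*(22731 + 3490) = ((-3432 + 3600 + 8040) + 186)*26221 = (8208 + 186)*26221 = 8394*26221 = 220099074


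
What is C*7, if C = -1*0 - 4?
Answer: -28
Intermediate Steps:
C = -4 (C = 0 - 4 = -4)
C*7 = -4*7 = -28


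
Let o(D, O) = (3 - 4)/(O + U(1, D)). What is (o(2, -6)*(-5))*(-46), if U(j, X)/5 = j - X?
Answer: 230/11 ≈ 20.909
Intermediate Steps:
U(j, X) = -5*X + 5*j (U(j, X) = 5*(j - X) = -5*X + 5*j)
o(D, O) = -1/(5 + O - 5*D) (o(D, O) = (3 - 4)/(O + (-5*D + 5*1)) = -1/(O + (-5*D + 5)) = -1/(O + (5 - 5*D)) = -1/(5 + O - 5*D))
(o(2, -6)*(-5))*(-46) = (-5/(-5 - 1*(-6) + 5*2))*(-46) = (-5/(-5 + 6 + 10))*(-46) = (-5/11)*(-46) = ((1/11)*(-5))*(-46) = -5/11*(-46) = 230/11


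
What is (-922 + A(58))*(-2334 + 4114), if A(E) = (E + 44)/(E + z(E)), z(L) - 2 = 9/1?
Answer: -37686160/23 ≈ -1.6385e+6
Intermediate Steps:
z(L) = 11 (z(L) = 2 + 9/1 = 2 + 9*1 = 2 + 9 = 11)
A(E) = (44 + E)/(11 + E) (A(E) = (E + 44)/(E + 11) = (44 + E)/(11 + E))
(-922 + A(58))*(-2334 + 4114) = (-922 + (44 + 58)/(11 + 58))*(-2334 + 4114) = (-922 + 102/69)*1780 = (-922 + (1/69)*102)*1780 = (-922 + 34/23)*1780 = -21172/23*1780 = -37686160/23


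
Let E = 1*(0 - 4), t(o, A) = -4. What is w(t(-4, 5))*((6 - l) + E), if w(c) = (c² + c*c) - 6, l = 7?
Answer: -130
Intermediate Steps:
E = -4 (E = 1*(-4) = -4)
w(c) = -6 + 2*c² (w(c) = (c² + c²) - 6 = 2*c² - 6 = -6 + 2*c²)
w(t(-4, 5))*((6 - l) + E) = (-6 + 2*(-4)²)*((6 - 1*7) - 4) = (-6 + 2*16)*((6 - 7) - 4) = (-6 + 32)*(-1 - 4) = 26*(-5) = -130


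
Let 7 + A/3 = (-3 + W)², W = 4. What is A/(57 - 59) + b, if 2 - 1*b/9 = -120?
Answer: 1107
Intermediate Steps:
b = 1098 (b = 18 - 9*(-120) = 18 + 1080 = 1098)
A = -18 (A = -21 + 3*(-3 + 4)² = -21 + 3*1² = -21 + 3*1 = -21 + 3 = -18)
A/(57 - 59) + b = -18/(57 - 59) + 1098 = -18/(-2) + 1098 = -½*(-18) + 1098 = 9 + 1098 = 1107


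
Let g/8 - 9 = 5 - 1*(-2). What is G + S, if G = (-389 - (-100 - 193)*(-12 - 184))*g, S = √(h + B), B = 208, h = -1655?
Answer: -7400576 + I*√1447 ≈ -7.4006e+6 + 38.039*I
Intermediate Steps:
g = 128 (g = 72 + 8*(5 - 1*(-2)) = 72 + 8*(5 + 2) = 72 + 8*7 = 72 + 56 = 128)
S = I*√1447 (S = √(-1655 + 208) = √(-1447) = I*√1447 ≈ 38.039*I)
G = -7400576 (G = (-389 - (-100 - 193)*(-12 - 184))*128 = (-389 - (-293)*(-196))*128 = (-389 - 1*57428)*128 = (-389 - 57428)*128 = -57817*128 = -7400576)
G + S = -7400576 + I*√1447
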